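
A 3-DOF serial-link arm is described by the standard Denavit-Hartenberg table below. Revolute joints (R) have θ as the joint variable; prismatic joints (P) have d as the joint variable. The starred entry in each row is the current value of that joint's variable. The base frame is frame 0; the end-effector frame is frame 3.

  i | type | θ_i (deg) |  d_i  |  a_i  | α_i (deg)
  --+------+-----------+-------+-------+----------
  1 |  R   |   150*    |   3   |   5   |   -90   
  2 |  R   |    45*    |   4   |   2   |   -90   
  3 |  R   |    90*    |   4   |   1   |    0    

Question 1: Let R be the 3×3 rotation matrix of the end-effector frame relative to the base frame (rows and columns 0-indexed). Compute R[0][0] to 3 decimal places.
End-effector x-axis (col 0 of R) = (0.5000,0.8660,-0.0000)
R[0][0] = 0.5000

0.500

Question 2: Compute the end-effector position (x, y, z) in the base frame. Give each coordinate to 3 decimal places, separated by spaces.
after link 1: o_1 = (-4.3301, 2.5000, 3.0000)
after link 2: o_2 = (-7.5549, -0.2570, 1.5858)
after link 3: o_3 = (-4.6054, -0.8052, -1.2426)

-4.605 -0.805 -1.243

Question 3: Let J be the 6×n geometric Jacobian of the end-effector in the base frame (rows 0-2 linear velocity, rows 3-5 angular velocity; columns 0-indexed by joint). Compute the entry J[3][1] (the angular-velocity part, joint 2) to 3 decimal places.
axis z_1 = (-0.5000,-0.8660,0.0000); lever o_n−o_1 = (-0.2753,-3.3052,-4.2426)
cross product → J_v[:, 1] = (3.6742,-2.1213,1.4142)
J_ω[:, 1] = z_1
entry J[3][1] = -0.5000

-0.500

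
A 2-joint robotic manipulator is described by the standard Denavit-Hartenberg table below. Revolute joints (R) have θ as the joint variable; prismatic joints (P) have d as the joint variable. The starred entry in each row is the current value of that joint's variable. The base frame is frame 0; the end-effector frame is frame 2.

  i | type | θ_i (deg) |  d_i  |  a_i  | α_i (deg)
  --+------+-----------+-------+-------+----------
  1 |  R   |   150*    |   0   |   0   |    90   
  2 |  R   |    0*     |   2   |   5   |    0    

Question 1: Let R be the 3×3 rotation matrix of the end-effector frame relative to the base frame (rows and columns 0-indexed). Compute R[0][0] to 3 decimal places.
End-effector x-axis (col 0 of R) = (-0.8660,0.5000,0.0000)
R[0][0] = -0.8660

-0.866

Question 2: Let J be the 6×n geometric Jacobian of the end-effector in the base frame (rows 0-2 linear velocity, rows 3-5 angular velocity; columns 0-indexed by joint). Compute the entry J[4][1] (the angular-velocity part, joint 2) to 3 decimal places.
0.866

axis z_1 = (0.5000,0.8660,0.0000); lever o_n−o_1 = (-3.3301,4.2321,0.0000)
cross product → J_v[:, 1] = (-0.0000,-0.0000,5.0000)
J_ω[:, 1] = z_1
entry J[4][1] = 0.8660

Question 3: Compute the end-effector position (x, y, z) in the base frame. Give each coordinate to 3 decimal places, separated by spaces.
-3.330 4.232 0.000

after link 1: o_1 = (0.0000, 0.0000, 0.0000)
after link 2: o_2 = (-3.3301, 4.2321, 0.0000)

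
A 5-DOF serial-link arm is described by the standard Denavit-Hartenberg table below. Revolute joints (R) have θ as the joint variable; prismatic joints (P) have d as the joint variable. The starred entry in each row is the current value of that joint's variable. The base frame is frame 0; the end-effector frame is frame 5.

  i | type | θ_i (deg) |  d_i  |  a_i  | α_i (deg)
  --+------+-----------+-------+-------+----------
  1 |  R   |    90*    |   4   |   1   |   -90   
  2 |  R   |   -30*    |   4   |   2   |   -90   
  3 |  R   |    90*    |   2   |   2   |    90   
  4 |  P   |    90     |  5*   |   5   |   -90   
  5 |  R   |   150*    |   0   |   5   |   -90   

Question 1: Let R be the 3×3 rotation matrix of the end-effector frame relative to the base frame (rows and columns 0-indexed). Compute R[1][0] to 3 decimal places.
-0.866

End-effector x-axis (col 0 of R) = (-0.0000,-0.8660,0.5000)
R[1][0] = -0.8660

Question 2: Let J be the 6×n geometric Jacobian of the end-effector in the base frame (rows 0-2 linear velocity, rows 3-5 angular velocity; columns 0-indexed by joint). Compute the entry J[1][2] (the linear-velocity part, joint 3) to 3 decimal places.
axis z_2 = (-0.0000,0.5000,-0.8660); lever o_n−o_2 = (2.0000,3.5000,-1.0622)
cross product → J_v[:, 2] = (2.5000,-1.7321,-1.0000)
J_ω[:, 2] = z_2
entry J[1][2] = -1.7321

-1.732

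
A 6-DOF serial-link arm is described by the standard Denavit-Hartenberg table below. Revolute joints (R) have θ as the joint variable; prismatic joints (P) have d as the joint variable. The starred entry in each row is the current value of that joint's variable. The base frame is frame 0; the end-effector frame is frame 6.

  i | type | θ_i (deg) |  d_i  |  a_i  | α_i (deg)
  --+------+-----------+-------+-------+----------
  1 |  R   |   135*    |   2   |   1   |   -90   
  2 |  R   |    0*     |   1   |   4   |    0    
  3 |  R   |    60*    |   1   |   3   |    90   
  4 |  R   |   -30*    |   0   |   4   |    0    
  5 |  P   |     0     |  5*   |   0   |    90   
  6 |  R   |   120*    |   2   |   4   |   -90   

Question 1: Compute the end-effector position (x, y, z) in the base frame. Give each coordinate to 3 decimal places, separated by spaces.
-9.521 10.556 3.000

after link 1: o_1 = (-0.7071, 0.7071, 2.0000)
after link 2: o_2 = (-4.2426, 2.8284, 2.0000)
after link 3: o_3 = (-6.0104, 3.1820, -0.5981)
after link 4: o_4 = (-5.8209, 5.8209, -3.5981)
after link 5: o_5 = (-8.8828, 8.8828, -1.0981)
after link 6: o_6 = (-9.5206, 10.5558, 3.0000)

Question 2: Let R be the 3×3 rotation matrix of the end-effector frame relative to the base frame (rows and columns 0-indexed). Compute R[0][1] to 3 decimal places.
-0.789

End-effector y-axis (col 1 of R) = (-0.7891,-0.4356,-0.4330)
R[0][1] = -0.7891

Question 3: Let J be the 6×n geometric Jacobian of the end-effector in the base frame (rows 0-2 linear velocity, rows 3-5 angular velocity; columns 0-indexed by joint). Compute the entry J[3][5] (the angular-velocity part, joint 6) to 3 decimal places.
0.789

axis z_5 = (0.7891,0.4356,0.4330); lever o_n−o_5 = (-0.6378,1.6730,4.0981)
cross product → J_v[:, 5] = (1.0607,-3.5101,1.5981)
J_ω[:, 5] = z_5
entry J[3][5] = 0.7891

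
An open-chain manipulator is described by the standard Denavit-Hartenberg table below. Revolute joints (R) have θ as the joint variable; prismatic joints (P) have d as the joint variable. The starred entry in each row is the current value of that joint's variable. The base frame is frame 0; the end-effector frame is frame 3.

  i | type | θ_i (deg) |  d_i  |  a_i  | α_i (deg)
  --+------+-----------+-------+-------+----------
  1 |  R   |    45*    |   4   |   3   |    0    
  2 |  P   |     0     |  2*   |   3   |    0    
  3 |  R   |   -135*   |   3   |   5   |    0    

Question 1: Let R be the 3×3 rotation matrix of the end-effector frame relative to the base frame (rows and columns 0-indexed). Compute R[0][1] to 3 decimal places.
End-effector y-axis (col 1 of R) = (1.0000,0.0000,0.0000)
R[0][1] = 1.0000

1.000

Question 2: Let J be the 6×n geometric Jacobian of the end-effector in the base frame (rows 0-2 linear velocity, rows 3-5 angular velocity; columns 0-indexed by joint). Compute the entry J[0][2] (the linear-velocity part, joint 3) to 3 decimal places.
axis z_2 = (0.0000,0.0000,1.0000); lever o_n−o_2 = (0.0000,-5.0000,3.0000)
cross product → J_v[:, 2] = (5.0000,0.0000,-0.0000)
J_ω[:, 2] = z_2
entry J[0][2] = 5.0000

5.000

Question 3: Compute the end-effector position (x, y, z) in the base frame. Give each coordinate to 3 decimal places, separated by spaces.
4.243 -0.757 9.000

after link 1: o_1 = (2.1213, 2.1213, 4.0000)
after link 2: o_2 = (4.2426, 4.2426, 6.0000)
after link 3: o_3 = (4.2426, -0.7574, 9.0000)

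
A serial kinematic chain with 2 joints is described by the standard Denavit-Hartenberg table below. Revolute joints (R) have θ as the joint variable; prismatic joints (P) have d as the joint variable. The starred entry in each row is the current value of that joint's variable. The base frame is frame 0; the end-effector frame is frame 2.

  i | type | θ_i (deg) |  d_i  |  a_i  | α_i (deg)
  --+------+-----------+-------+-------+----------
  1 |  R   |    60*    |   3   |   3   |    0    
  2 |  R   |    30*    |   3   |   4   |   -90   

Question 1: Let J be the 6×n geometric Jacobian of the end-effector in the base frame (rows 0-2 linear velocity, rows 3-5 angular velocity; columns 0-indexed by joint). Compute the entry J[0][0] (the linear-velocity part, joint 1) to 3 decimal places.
-6.598

axis z_0 = ẑ; lever o_n−o_0 = (1.5000,6.5981,6.0000)
cross product → J_v[:, 0] = (-6.5981,1.5000,0.0000)
J_ω[:, 0] = z_0
entry J[0][0] = -6.5981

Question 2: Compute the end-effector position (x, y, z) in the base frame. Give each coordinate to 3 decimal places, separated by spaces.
1.500 6.598 6.000

after link 1: o_1 = (1.5000, 2.5981, 3.0000)
after link 2: o_2 = (1.5000, 6.5981, 6.0000)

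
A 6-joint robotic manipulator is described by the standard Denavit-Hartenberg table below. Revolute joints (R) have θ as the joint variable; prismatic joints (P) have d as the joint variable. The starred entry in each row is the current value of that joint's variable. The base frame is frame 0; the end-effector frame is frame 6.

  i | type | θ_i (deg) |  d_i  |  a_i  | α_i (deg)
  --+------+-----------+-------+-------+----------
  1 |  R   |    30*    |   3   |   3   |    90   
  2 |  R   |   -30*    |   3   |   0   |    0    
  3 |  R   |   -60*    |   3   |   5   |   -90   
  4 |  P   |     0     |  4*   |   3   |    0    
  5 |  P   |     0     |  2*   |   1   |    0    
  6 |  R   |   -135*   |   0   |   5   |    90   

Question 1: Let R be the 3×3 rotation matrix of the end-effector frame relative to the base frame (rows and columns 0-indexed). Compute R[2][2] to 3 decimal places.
End-effector z-axis (col 2 of R) = (-0.3536,0.6124,0.7071)
R[2][2] = 0.7071

0.707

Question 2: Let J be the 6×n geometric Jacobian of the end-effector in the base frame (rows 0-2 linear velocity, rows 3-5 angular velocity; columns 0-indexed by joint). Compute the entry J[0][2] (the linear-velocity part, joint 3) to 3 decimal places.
4.732

axis z_2 = (0.5000,-0.8660,0.0000); lever o_n−o_2 = (8.4639,-2.6599,-5.4645)
cross product → J_v[:, 2] = (4.7324,2.7322,6.0000)
J_ω[:, 2] = z_2
entry J[0][2] = 4.7324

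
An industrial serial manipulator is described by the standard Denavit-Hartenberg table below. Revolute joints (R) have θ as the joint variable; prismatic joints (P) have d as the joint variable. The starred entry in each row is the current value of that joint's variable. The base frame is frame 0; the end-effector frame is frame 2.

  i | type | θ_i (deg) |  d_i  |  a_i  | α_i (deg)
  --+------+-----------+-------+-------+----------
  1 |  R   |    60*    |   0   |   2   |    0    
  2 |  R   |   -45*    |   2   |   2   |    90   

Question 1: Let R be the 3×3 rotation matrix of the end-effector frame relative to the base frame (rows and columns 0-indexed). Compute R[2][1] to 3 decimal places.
End-effector y-axis (col 1 of R) = (-0.0000,0.0000,1.0000)
R[2][1] = 1.0000

1.000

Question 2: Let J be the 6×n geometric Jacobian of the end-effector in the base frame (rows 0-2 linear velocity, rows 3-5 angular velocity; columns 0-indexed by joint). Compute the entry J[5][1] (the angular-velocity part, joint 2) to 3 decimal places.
axis z_1 = (0.0000,0.0000,1.0000); lever o_n−o_1 = (1.9319,0.5176,2.0000)
cross product → J_v[:, 1] = (-0.5176,1.9319,0.0000)
J_ω[:, 1] = z_1
entry J[5][1] = 1.0000

1.000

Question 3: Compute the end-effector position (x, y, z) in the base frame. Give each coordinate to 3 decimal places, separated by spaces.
after link 1: o_1 = (1.0000, 1.7321, 0.0000)
after link 2: o_2 = (2.9319, 2.2497, 2.0000)

2.932 2.250 2.000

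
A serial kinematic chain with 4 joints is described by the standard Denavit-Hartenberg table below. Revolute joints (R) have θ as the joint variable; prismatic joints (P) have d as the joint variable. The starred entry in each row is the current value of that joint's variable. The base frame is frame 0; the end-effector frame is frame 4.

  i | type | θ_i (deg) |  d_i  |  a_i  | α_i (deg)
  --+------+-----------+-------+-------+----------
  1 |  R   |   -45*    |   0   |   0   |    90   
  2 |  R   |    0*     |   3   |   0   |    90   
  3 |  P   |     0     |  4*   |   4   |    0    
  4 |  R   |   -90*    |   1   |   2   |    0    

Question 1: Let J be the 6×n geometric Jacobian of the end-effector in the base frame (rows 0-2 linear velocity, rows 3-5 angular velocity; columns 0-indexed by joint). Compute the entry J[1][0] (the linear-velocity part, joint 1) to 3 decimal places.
2.121

axis z_0 = ẑ; lever o_n−o_0 = (2.1213,-3.5355,-5.0000)
cross product → J_v[:, 0] = (3.5355,2.1213,-0.0000)
J_ω[:, 0] = z_0
entry J[1][0] = 2.1213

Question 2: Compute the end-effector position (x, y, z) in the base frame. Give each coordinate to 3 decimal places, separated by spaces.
2.121 -3.536 -5.000

after link 1: o_1 = (0.0000, 0.0000, 0.0000)
after link 2: o_2 = (-2.1213, -2.1213, 0.0000)
after link 3: o_3 = (0.7071, -4.9497, -4.0000)
after link 4: o_4 = (2.1213, -3.5355, -5.0000)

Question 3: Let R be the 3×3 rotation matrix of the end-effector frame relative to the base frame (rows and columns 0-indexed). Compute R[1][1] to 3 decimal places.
End-effector y-axis (col 1 of R) = (0.7071,-0.7071,0.0000)
R[1][1] = -0.7071

-0.707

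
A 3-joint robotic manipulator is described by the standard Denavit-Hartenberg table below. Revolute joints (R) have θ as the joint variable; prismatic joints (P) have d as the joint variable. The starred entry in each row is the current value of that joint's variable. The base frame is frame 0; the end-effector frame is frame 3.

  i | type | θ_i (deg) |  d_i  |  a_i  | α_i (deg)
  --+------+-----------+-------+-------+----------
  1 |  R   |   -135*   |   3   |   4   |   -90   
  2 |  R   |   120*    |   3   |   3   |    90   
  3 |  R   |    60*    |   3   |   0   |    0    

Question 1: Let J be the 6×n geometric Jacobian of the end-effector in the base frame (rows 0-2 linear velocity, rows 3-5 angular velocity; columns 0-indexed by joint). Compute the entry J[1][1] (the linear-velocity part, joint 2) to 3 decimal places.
axis z_1 = (0.7071,-0.7071,0.0000); lever o_n−o_1 = (1.3449,-2.8978,-4.0981)
cross product → J_v[:, 1] = (2.8978,2.8978,-1.0981)
J_ω[:, 1] = z_1
entry J[1][1] = 2.8978

2.898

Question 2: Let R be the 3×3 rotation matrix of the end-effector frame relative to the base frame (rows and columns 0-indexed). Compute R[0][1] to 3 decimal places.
0.047

End-effector y-axis (col 1 of R) = (0.0474,-0.6597,0.7500)
R[0][1] = 0.0474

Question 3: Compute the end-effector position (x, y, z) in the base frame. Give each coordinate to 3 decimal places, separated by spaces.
-1.484 -5.726 -1.098

after link 1: o_1 = (-2.8284, -2.8284, 3.0000)
after link 2: o_2 = (0.3536, -3.8891, 0.4019)
after link 3: o_3 = (-1.4836, -5.7262, -1.0981)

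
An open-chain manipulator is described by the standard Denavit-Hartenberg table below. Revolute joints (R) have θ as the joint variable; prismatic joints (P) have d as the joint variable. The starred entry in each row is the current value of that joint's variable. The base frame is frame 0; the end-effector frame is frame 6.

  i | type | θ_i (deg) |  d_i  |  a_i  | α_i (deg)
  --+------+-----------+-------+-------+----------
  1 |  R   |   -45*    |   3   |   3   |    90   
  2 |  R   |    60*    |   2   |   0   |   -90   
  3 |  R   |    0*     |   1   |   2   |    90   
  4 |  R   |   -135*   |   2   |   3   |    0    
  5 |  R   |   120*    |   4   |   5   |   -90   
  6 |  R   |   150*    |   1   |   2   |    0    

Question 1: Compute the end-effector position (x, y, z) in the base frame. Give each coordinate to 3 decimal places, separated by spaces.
after link 1: o_1 = (2.1213, -2.1213, 3.0000)
after link 2: o_2 = (0.7071, -3.5355, 3.0000)
after link 3: o_3 = (0.8018, -3.6303, 5.2321)
after link 4: o_4 = (-0.0633, -5.5935, 2.3343)
after link 5: o_5 = (-0.3918, -10.9219, 5.8698)
after link 6: o_6 = (-1.0507, -8.8488, 5.3522)

-1.051 -8.849 5.352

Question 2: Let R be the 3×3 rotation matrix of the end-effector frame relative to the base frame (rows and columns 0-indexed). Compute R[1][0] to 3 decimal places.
End-effector x-axis (col 0 of R) = (-0.0795,0.7866,-0.6124)
R[1][0] = 0.7866

0.787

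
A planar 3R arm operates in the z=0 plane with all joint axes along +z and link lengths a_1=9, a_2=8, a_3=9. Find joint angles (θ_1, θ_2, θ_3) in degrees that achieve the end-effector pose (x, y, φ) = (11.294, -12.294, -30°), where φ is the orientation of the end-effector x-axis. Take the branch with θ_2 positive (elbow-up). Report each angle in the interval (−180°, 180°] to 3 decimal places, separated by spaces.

-120.002 120.002 -30.001

wrist centre = target − a_3·(cos φ, sin φ) = (3.4998, -7.7940)
cos θ_2 = (72.9948−9²−8²)/(2·9·8) = -0.5000; θ_2 = 120.0024° (elbow-up)
β = atan2(-7.7940,3.4998) = -65.8183°; ψ = atan2(6.9280,4.9997) = 54.1834°
θ_1 = β − ψ = -120.0017°
θ_3 = φ − θ_1 − θ_2 = -30.0007° (wrapped to (-180°,180°])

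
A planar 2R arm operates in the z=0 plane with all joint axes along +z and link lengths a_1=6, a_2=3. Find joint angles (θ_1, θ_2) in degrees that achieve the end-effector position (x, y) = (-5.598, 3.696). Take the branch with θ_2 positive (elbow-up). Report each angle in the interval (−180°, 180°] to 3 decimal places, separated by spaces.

cos θ_2 = (44.9980−6²−3²)/(2·6·3) = -0.0001; θ_2 = 90.0032° (elbow-up)
β = atan2(3.6960,-5.5980) = 146.5658°; ψ = atan2(3.0000,5.9998) = 26.5657°
θ_1 = β − ψ = 120.0001°

120.000 90.003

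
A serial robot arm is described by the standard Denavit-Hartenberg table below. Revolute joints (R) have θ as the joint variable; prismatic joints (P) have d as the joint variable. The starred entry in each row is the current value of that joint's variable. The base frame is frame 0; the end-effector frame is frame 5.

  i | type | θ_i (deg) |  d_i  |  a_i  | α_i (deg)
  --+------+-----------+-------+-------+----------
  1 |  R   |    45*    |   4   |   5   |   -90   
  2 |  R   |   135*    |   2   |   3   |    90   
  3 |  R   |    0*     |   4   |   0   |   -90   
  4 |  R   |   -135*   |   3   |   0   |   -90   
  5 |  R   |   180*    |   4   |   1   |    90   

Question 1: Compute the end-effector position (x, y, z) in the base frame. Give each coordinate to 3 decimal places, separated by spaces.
after link 1: o_1 = (3.5355, 3.5355, 4.0000)
after link 2: o_2 = (0.6213, 3.4497, 1.8787)
after link 3: o_3 = (2.6213, 5.4497, -0.9497)
after link 4: o_4 = (0.5000, 7.5711, -0.9497)
after link 5: o_5 = (-0.2071, 6.8640, -4.9497)

-0.207 6.864 -4.950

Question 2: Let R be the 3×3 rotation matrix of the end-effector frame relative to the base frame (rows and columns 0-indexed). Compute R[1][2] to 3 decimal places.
-0.707

End-effector z-axis (col 2 of R) = (0.7071,-0.7071,-0.0000)
R[1][2] = -0.7071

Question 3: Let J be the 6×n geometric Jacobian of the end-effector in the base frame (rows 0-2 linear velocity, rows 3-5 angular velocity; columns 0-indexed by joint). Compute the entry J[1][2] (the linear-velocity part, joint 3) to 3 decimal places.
4.000

axis z_2 = (0.5000,0.5000,-0.7071); lever o_n−o_2 = (-0.8284,3.4142,-6.8284)
cross product → J_v[:, 2] = (-1.0000,4.0000,2.1213)
J_ω[:, 2] = z_2
entry J[1][2] = 4.0000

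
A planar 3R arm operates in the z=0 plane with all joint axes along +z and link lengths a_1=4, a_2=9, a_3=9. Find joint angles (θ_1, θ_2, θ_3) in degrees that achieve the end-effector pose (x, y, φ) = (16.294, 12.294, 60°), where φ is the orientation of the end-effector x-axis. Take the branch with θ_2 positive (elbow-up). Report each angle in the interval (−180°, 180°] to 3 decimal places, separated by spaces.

wrist centre = target − a_3·(cos φ, sin φ) = (11.7940, 4.4998)
cos θ_2 = (159.3464−4²−9²)/(2·4·9) = 0.8659; θ_2 = 30.0119° (elbow-up)
β = atan2(4.4998,11.7940) = 20.8834°; ψ = atan2(4.5016,11.7933) = 20.8923°
θ_1 = β − ψ = -0.0089°
θ_3 = φ − θ_1 − θ_2 = 29.9971° (wrapped to (-180°,180°])

-0.009 30.012 29.997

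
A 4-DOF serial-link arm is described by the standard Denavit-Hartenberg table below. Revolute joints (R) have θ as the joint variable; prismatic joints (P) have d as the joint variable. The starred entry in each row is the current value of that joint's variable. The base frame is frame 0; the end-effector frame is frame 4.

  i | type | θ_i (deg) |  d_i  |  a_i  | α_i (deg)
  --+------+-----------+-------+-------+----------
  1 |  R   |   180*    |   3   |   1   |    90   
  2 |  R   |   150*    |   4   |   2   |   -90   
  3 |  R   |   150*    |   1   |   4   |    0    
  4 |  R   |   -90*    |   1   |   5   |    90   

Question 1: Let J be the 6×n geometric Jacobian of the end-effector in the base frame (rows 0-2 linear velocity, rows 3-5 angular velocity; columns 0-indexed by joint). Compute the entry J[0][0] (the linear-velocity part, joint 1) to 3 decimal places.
2.330

axis z_0 = ẑ; lever o_n−o_0 = (0.8971,-2.3301,1.7859)
cross product → J_v[:, 0] = (2.3301,0.8971,-0.0000)
J_ω[:, 0] = z_0
entry J[0][0] = 2.3301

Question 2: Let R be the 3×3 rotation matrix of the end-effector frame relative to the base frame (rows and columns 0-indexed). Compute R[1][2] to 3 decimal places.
End-effector z-axis (col 2 of R) = (0.7500,0.5000,0.4330)
R[1][2] = 0.5000

0.500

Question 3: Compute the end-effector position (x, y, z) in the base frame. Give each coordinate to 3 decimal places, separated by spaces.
0.897 -2.330 1.786

after link 1: o_1 = (-1.0000, 0.0000, 3.0000)
after link 2: o_2 = (0.7321, 4.0000, 4.0000)
after link 3: o_3 = (-1.7679, 2.0000, 1.4019)
after link 4: o_4 = (0.8971, -2.3301, 1.7859)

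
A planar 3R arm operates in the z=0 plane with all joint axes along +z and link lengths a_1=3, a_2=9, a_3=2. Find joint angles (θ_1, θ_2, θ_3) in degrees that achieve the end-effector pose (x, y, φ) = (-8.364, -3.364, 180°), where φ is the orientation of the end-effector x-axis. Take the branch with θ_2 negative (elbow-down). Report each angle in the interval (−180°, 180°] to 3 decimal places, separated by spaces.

-34.280 -134.999 -10.721

wrist centre = target − a_3·(cos φ, sin φ) = (-6.3640, -3.3640)
cos θ_2 = (51.8170−3²−9²)/(2·3·9) = -0.7071; θ_2 = -134.9989° (elbow-down)
β = atan2(-3.3640,-6.3640) = -152.1391°; ψ = atan2(-6.3641,-3.3638) = -117.8594°
θ_1 = β − ψ = -34.2798°
θ_3 = φ − θ_1 − θ_2 = -10.7214° (wrapped to (-180°,180°])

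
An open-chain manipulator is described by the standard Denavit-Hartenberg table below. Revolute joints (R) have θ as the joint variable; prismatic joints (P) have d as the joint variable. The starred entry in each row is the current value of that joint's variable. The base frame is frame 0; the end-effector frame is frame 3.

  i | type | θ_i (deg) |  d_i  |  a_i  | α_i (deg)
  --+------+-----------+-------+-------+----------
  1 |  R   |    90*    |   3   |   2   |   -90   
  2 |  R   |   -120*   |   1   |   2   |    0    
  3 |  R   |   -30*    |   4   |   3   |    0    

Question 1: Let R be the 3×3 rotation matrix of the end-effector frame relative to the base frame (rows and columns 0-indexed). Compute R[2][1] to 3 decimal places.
0.866

End-effector y-axis (col 1 of R) = (0.0000,0.5000,0.8660)
R[2][1] = 0.8660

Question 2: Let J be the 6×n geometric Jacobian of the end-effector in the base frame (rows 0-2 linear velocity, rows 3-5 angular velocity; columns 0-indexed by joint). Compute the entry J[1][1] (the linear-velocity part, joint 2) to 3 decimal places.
axis z_1 = (-1.0000,0.0000,0.0000); lever o_n−o_1 = (-5.0000,-3.5981,3.2321)
cross product → J_v[:, 1] = (0.0000,3.2321,3.5981)
J_ω[:, 1] = z_1
entry J[1][1] = 3.2321

3.232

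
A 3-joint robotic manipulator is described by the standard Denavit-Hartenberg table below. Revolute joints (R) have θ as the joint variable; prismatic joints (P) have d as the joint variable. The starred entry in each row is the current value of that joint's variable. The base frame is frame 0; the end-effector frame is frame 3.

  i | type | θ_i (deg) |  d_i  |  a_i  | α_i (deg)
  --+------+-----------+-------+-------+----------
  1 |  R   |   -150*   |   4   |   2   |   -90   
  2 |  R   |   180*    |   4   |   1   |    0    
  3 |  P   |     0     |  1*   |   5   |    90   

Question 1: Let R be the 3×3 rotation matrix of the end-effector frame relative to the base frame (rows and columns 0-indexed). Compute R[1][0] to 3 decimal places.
End-effector x-axis (col 0 of R) = (0.8660,0.5000,-0.0000)
R[1][0] = 0.5000

0.500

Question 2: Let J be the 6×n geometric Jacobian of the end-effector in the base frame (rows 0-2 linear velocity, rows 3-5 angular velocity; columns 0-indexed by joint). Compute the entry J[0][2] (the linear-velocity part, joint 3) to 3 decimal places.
0.500

prismatic axis z_2 = (0.5000,-0.8660,0.0000)
J_v[:, 2] = z_2; J_ω[:, 2] = (0,0,0)
entry J[0][2] = 0.5000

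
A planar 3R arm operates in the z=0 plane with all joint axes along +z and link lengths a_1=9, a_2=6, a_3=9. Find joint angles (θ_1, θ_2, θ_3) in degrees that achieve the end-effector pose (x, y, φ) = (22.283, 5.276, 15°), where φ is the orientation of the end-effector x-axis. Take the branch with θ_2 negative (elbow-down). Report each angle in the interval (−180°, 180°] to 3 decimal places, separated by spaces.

30.000 -45.004 30.004

wrist centre = target − a_3·(cos φ, sin φ) = (13.5897, 2.9466)
cos θ_2 = (193.3617−9²−6²)/(2·9·6) = 0.7071; θ_2 = -45.0044° (elbow-down)
β = atan2(2.9466,13.5897) = 12.2340°; ψ = atan2(-4.2430,13.2423) = -17.7660°
θ_1 = β − ψ = 29.9999°
θ_3 = φ − θ_1 − θ_2 = 30.0044° (wrapped to (-180°,180°])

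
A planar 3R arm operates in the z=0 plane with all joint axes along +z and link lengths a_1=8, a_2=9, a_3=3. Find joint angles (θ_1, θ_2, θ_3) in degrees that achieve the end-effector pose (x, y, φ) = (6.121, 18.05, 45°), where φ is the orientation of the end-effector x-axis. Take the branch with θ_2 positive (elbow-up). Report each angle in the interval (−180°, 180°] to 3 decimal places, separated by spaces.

wrist centre = target − a_3·(cos φ, sin φ) = (3.9997, 15.9287)
cos θ_2 = (269.7203−8²−9²)/(2·8·9) = 0.8661; θ_2 = 29.9900° (elbow-up)
β = atan2(15.9287,3.9997) = 75.9045°; ψ = atan2(4.4986,15.7950) = 15.8977°
θ_1 = β − ψ = 60.0068°
θ_3 = φ − θ_1 − θ_2 = -44.9968° (wrapped to (-180°,180°])

60.007 29.990 -44.997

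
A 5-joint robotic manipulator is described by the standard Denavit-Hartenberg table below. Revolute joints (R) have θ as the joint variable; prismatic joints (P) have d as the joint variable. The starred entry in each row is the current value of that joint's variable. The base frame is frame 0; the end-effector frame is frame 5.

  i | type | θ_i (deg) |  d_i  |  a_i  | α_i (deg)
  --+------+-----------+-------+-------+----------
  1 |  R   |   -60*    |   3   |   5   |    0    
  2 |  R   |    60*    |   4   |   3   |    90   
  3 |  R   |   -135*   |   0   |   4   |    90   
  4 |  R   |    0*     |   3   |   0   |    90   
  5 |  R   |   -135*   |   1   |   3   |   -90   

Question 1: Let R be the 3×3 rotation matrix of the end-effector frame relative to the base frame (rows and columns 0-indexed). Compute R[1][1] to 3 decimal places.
End-effector y-axis (col 1 of R) = (0.0000,-1.0000,-0.0000)
R[1][1] = -1.0000

-1.000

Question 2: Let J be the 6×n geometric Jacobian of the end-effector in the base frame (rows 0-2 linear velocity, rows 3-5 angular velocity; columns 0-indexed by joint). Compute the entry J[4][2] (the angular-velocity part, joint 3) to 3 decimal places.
axis z_2 = (0.0000,-1.0000,0.0000); lever o_n−o_2 = (-1.9497,1.0000,-0.7071)
cross product → J_v[:, 2] = (0.7071,-0.0000,-1.9497)
J_ω[:, 2] = z_2
entry J[4][2] = -1.0000

-1.000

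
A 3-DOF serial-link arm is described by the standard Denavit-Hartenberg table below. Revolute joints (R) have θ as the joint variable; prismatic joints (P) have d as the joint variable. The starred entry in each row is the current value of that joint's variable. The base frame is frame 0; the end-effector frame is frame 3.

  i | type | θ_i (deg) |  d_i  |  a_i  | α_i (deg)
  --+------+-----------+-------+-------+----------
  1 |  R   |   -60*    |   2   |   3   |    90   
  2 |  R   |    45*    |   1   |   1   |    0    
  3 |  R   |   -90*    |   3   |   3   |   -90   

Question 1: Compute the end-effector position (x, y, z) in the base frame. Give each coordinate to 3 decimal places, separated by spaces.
after link 1: o_1 = (1.5000, -2.5981, 2.0000)
after link 2: o_2 = (0.9875, -3.7104, 2.7071)
after link 3: o_3 = (-0.5499, -7.0476, 0.5858)

-0.550 -7.048 0.586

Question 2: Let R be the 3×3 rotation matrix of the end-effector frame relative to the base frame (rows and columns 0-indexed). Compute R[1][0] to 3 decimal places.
-0.612

End-effector x-axis (col 0 of R) = (0.3536,-0.6124,-0.7071)
R[1][0] = -0.6124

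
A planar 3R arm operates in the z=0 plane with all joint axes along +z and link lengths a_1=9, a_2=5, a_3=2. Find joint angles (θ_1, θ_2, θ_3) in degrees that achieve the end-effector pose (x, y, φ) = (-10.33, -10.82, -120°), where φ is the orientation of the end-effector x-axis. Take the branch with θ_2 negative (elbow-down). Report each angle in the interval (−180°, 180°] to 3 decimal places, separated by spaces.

-120.002 -45.000 45.002

wrist centre = target − a_3·(cos φ, sin φ) = (-9.3300, -9.0879)
cos θ_2 = (169.6397−9²−5²)/(2·9·5) = 0.7071; θ_2 = -44.9999° (elbow-down)
β = atan2(-9.0879,-9.3300) = -135.7529°; ψ = atan2(-3.5355,12.5355) = -15.7506°
θ_1 = β − ψ = -120.0024°
θ_3 = φ − θ_1 − θ_2 = 45.0023° (wrapped to (-180°,180°])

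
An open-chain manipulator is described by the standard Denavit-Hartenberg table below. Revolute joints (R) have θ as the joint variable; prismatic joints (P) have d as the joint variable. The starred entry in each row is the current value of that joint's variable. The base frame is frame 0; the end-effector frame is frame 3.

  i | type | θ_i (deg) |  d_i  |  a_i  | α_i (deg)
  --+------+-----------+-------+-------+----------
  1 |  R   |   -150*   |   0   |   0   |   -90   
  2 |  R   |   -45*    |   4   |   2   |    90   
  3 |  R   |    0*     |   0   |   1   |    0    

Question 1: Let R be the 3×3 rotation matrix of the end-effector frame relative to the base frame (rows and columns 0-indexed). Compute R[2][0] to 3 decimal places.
0.707

End-effector x-axis (col 0 of R) = (-0.6124,-0.3536,0.7071)
R[2][0] = 0.7071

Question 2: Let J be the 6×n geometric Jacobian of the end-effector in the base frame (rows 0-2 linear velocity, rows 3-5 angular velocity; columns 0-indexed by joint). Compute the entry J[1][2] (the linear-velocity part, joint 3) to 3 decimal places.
-0.866

axis z_2 = (0.6124,0.3536,0.7071); lever o_n−o_2 = (-0.6124,-0.3536,0.7071)
cross product → J_v[:, 2] = (0.5000,-0.8660,-0.0000)
J_ω[:, 2] = z_2
entry J[1][2] = -0.8660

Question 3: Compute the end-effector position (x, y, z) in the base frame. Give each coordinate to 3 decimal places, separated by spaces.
0.163 -4.525 2.121

after link 1: o_1 = (0.0000, 0.0000, 0.0000)
after link 2: o_2 = (0.7753, -4.1712, 1.4142)
after link 3: o_3 = (0.1629, -4.5248, 2.1213)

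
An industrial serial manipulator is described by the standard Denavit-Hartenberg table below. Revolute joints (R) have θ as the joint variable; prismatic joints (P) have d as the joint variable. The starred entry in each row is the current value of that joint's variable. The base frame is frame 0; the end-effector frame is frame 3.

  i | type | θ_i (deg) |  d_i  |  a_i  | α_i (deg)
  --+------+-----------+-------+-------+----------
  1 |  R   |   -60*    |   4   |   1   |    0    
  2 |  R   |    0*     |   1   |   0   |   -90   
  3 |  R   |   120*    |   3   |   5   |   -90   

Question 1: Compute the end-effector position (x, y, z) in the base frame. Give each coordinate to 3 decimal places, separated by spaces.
1.848 2.799 0.670

after link 1: o_1 = (0.5000, -0.8660, 4.0000)
after link 2: o_2 = (0.5000, -0.8660, 5.0000)
after link 3: o_3 = (1.8481, 2.7990, 0.6699)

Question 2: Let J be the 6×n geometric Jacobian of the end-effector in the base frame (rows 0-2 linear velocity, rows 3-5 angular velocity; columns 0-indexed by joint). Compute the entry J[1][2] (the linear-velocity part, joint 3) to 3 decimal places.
axis z_2 = (0.8660,0.5000,0.0000); lever o_n−o_2 = (1.3481,3.6651,-4.3301)
cross product → J_v[:, 2] = (-2.1651,3.7500,2.5000)
J_ω[:, 2] = z_2
entry J[1][2] = 3.7500

3.750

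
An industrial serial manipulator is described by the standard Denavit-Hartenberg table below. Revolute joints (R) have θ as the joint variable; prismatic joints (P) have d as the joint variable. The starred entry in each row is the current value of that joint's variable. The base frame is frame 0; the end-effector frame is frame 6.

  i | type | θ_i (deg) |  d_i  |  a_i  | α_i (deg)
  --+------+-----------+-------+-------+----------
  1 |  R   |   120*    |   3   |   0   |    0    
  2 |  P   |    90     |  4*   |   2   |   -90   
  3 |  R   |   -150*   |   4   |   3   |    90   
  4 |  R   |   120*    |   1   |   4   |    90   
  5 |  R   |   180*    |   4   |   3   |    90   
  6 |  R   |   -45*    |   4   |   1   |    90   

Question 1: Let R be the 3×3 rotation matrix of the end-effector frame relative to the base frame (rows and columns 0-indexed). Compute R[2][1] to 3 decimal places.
-0.866

End-effector y-axis (col 1 of R) = (0.4330,0.2500,-0.8660)
R[2][1] = -0.8660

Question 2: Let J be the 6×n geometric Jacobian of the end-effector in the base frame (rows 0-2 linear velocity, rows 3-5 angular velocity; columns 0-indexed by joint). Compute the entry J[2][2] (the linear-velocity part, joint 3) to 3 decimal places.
7.441

axis z_2 = (0.5000,-0.8660,0.0000); lever o_n−o_2 = (9.3941,-1.3892,-1.4775)
cross product → J_v[:, 2] = (1.2795,0.7387,7.4409)
J_ω[:, 2] = z_2
entry J[2][2] = 7.4409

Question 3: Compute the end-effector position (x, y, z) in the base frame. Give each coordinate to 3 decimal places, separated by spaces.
after link 1: o_1 = (0.0000, 0.0000, 3.0000)
after link 2: o_2 = (-1.7321, -1.0000, 7.0000)
after link 3: o_3 = (2.5179, -3.1651, 8.5000)
after link 4: o_4 = (3.1830, -6.7811, 6.6340)
after link 5: o_5 = (6.6071, -4.1136, 9.1160)
after link 6: o_6 = (7.6620, -2.3892, 5.5225)

7.662 -2.389 5.523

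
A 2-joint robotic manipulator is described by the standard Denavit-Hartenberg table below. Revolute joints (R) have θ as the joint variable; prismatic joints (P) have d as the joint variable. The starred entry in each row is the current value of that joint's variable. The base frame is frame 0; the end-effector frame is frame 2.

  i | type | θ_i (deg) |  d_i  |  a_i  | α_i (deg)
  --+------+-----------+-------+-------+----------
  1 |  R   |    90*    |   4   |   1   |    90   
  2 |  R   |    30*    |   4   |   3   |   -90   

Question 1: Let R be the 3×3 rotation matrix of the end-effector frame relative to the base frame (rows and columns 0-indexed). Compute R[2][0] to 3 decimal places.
End-effector x-axis (col 0 of R) = (0.0000,0.8660,0.5000)
R[2][0] = 0.5000

0.500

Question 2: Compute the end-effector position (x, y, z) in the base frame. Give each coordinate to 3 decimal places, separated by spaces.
4.000 3.598 5.500

after link 1: o_1 = (0.0000, 1.0000, 4.0000)
after link 2: o_2 = (4.0000, 3.5981, 5.5000)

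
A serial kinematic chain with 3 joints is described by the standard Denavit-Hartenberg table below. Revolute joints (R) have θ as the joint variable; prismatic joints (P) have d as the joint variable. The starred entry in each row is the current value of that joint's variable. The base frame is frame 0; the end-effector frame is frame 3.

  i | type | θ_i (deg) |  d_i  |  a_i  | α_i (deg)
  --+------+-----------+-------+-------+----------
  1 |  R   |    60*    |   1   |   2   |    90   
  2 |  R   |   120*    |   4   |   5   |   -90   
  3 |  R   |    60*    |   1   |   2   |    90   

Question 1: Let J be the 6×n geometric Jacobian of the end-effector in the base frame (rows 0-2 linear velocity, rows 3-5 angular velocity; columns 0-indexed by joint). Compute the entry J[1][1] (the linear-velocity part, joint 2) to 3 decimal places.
-4.067

axis z_1 = (0.8660,-0.5000,0.0000); lever o_n−o_1 = (0.0311,-4.4821,4.6962)
cross product → J_v[:, 1] = (-2.3481,-4.0670,-3.8660)
J_ω[:, 1] = z_1
entry J[1][1] = -4.0670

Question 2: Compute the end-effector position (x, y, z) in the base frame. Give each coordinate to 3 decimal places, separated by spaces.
after link 1: o_1 = (1.0000, 1.7321, 1.0000)
after link 2: o_2 = (3.2141, -2.4330, 5.3301)
after link 3: o_3 = (1.0311, -2.7500, 5.6962)

1.031 -2.750 5.696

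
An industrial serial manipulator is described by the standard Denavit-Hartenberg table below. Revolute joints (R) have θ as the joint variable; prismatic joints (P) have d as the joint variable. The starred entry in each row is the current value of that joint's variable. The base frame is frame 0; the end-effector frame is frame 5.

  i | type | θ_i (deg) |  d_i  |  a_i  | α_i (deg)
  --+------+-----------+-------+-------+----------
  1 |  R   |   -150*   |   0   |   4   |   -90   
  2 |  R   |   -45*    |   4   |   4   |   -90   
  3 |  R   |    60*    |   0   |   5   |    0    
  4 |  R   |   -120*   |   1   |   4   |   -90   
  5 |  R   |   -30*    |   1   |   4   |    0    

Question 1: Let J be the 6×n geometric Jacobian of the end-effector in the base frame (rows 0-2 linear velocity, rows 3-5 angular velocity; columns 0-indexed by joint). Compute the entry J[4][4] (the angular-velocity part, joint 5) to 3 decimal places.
axis z_4 = (-0.7803,0.1268,0.6124); lever o_n−o_4 = (-1.5657,-3.7907,0.4229)
cross product → J_v[:, 4] = (2.3750,-0.6288,3.1566)
J_ω[:, 4] = z_4
entry J[4][4] = 0.1268

0.127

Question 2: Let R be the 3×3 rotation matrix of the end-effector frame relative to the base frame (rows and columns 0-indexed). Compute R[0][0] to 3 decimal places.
End-effector x-axis (col 0 of R) = (-0.1964,-0.9794,-0.0474)
R[0][0] = -0.1964

-0.196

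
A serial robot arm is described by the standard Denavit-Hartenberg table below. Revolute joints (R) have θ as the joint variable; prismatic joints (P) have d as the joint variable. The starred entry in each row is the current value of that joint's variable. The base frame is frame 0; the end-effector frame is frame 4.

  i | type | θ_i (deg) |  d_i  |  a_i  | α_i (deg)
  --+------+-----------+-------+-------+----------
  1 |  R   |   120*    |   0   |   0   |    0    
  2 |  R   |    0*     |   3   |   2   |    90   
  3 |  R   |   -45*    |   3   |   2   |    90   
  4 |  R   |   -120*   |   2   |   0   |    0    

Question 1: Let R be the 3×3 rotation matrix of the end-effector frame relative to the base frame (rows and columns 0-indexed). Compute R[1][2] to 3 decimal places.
-0.612

End-effector z-axis (col 2 of R) = (0.3536,-0.6124,-0.7071)
R[1][2] = -0.6124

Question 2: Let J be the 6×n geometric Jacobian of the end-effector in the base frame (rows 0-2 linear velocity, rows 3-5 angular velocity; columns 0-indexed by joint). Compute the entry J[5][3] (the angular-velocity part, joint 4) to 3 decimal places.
-0.707

axis z_3 = (0.3536,-0.6124,-0.7071); lever o_n−o_3 = (0.7071,-1.2247,-1.4142)
cross product → J_v[:, 3] = (0.0000,0.0000,0.0000)
J_ω[:, 3] = z_3
entry J[5][3] = -0.7071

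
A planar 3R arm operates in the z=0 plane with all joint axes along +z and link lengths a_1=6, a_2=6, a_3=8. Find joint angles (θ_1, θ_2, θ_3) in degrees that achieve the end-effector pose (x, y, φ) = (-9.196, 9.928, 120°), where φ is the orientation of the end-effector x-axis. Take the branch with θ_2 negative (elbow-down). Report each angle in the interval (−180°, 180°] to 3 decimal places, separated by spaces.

-149.998 -120.003 30.000

wrist centre = target − a_3·(cos φ, sin φ) = (-5.1960, 2.9998)
cos θ_2 = (35.9972−6²−6²)/(2·6·6) = -0.5000; θ_2 = -120.0026° (elbow-down)
β = atan2(2.9998,-5.1960) = 150.0010°; ψ = atan2(-5.1960,2.9998) = -60.0013°
θ_1 = β − ψ = 210.0022°
θ_3 = φ − θ_1 − θ_2 = 30.0003° (wrapped to (-180°,180°])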